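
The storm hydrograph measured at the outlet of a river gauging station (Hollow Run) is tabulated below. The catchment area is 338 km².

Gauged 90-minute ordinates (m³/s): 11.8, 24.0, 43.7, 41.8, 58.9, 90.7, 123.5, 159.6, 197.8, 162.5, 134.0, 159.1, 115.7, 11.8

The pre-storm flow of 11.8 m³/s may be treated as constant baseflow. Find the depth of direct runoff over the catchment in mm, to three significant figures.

d ≈ 18.7 mm

Direct runoff: 0.0, 12.2, 31.9, 30.0, 47.1, 78.9, 111.7, 147.8, 186.0, 150.7, 122.2, 147.3, 103.9, 0.0 m³/s; ΣQ_DR = 1170 m³/s.
V = ΣQ_DR · Δt = 1170 × 5400 s = 6.316 × 10^6 m³.
Over A = 338 km², depth = V / A = 18.7 mm.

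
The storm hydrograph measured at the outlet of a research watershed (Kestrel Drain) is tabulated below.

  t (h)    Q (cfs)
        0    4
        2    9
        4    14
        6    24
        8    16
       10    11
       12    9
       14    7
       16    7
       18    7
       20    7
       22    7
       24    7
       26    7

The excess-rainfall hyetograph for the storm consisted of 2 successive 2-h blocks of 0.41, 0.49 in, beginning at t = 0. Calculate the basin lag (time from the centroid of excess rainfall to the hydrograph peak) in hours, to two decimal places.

Centroid of excess rainfall: t_c = Σ P_i·t̄_i / ΣP_i = 2.0889 h (block centres at 1, 3 h).
Hydrograph peak occurs at t = 6 h, so basin lag t_L = 6 − 2.0889 = 3.91 h.

t_L ≈ 3.91 h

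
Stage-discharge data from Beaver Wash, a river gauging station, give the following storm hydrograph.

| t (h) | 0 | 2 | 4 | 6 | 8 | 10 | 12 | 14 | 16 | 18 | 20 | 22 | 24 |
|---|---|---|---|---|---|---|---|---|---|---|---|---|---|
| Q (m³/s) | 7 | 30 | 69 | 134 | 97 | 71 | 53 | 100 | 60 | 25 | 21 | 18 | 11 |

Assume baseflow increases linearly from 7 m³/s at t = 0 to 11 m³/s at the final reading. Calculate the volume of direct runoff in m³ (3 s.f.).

Direct-runoff ordinates (Q − Q_b): 0.00, 22.67, 61.33, 126.00, 88.67, 62.33, 44.00, 90.67, 50.33, 15.00, 10.67, 7.33, 0.00 m³/s.
ΣQ_DR = 579.0 m³/s.
With Δt = 2 h = 7200 s, V = ΣQ_DR · Δt = 579.0 × 7200 = 4.17 × 10^6 m³.

V ≈ 4.17 × 10^6 m³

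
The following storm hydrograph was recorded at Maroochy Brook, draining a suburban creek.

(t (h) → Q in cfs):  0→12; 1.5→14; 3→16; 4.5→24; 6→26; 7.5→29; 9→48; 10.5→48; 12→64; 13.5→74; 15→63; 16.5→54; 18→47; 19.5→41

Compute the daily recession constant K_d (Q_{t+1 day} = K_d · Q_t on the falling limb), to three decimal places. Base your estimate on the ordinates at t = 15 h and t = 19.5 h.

K_d ≈ 0.101

Between t = 15 h and t = 19.5 h the flow falls from 63 to 41 cfs over 3×1.5 h = 4.5 h.
Per-interval ratio K = (41/63)^(1/3) = 0.8666; K_d = K^(24/1.5) = 0.101.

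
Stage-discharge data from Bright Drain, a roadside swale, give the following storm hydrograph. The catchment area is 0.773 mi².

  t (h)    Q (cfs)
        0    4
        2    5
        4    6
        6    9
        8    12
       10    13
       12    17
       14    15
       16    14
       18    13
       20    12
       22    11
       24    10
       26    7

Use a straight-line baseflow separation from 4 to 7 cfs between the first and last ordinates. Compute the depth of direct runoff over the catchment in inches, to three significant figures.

Direct runoff: 0.00, 0.77, 1.54, 4.31, 7.08, 7.85, 11.62, 9.38, 8.15, 6.92, 5.69, 4.46, 3.23, 0.00 cfs; ΣQ_DR = 71.00 cfs.
V = ΣQ_DR · Δt = 71.00 × 7200 s = 5.112 × 10^5 ft³.
Over A = 0.773 mi², depth = V / A = 0.285 in.

d ≈ 0.285 in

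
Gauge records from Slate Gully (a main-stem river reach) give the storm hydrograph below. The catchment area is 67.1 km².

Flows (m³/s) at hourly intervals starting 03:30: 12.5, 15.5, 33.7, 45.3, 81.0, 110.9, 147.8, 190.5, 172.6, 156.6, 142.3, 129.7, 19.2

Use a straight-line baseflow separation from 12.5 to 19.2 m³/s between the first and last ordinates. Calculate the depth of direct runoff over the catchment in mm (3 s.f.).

Direct runoff: 0.00, 2.44, 20.08, 31.12, 66.27, 95.61, 131.95, 174.09, 155.63, 139.07, 124.22, 111.06, 0.00 m³/s; ΣQ_DR = 1052 m³/s.
V = ΣQ_DR · Δt = 1052 × 3600 s = 3.786 × 10^6 m³.
Over A = 67.1 km², depth = V / A = 56.4 mm.

d ≈ 56.4 mm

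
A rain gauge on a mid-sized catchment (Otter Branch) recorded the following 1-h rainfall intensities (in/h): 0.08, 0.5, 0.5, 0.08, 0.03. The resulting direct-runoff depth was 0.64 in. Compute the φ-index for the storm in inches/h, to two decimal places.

Only the 2 blocks with intensity above φ contribute runoff: 0.5, 0.5 in/h.
Σ(I−φ)·Δt = d  ⇒  (0.5+0.5 − 2φ)·1 = 0.64
φ = (1.000 − 0.64/1) / 2 = 0.18 in/h.

φ ≈ 0.18 in/h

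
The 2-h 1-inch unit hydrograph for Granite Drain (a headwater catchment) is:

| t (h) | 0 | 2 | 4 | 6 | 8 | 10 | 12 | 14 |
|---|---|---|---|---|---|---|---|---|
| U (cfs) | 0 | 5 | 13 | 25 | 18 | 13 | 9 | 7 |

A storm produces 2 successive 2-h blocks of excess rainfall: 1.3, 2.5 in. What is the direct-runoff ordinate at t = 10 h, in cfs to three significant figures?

Q ≈ 61.9 cfs

By discrete convolution, Q_j = Σ (P_i / 1 in) · U_{j−i}.
At t = 10 h (j=5): Q = (1.3/1)·13 + (2.5/1)·18 = 61.9 cfs.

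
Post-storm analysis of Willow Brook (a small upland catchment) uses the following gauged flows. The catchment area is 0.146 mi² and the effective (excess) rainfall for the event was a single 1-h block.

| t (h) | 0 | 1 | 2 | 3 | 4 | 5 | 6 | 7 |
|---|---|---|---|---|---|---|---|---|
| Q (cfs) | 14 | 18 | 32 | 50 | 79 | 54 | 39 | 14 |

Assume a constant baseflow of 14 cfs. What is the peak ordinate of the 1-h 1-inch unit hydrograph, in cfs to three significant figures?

Direct runoff: 0.0, 4.0, 18.0, 36.0, 65.0, 40.0, 25.0, 0.0 cfs; ΣQ_DR = 188.0 cfs, peak = 65.0 cfs.
Runoff depth d = ΣQ_DR·Δt / A = 188.0 × 3600 / (0.146 mi²) = 1.995 in.
The 1-inch UH is the DRH scaled by (1 in)/d, so U_p = 65.0 × 1/1.995 = 32.6 cfs.

U_p ≈ 32.6 cfs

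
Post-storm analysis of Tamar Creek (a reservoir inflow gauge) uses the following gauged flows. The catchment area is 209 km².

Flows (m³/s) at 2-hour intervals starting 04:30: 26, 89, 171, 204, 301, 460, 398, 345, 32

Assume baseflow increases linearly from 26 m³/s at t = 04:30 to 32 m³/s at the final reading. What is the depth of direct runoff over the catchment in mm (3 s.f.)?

Direct runoff: 0.00, 62.25, 143.50, 175.75, 272.00, 430.25, 367.50, 313.75, 0.00 m³/s; ΣQ_DR = 1765 m³/s.
V = ΣQ_DR · Δt = 1765 × 7200 s = 1.271 × 10^7 m³.
Over A = 209 km², depth = V / A = 60.8 mm.

d ≈ 60.8 mm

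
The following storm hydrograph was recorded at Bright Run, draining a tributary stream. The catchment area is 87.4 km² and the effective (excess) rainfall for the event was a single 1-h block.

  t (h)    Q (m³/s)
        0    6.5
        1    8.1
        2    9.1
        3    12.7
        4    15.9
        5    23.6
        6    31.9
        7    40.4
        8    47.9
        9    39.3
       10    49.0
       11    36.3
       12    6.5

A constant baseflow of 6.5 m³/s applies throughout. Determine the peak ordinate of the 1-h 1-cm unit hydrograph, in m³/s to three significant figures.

Direct runoff: 0.0, 1.6, 2.6, 6.2, 9.4, 17.1, 25.4, 33.9, 41.4, 32.8, 42.5, 29.8, 0.0 m³/s; ΣQ_DR = 242.7 m³/s, peak = 42.5 m³/s.
Runoff depth d = ΣQ_DR·Δt / A = 242.7 × 3600 / (87.4 km²) = 9.997 mm.
The 1-cm UH is the DRH scaled by (10 mm)/d, so U_p = 42.5 × 10/9.997 = 42.5 m³/s.

U_p ≈ 42.5 m³/s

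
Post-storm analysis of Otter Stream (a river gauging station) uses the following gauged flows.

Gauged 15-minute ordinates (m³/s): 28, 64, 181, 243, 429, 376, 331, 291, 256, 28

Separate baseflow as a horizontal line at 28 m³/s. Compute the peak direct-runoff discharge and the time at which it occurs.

Q_p = 401.0 m³/s at t = 1 h

Subtracting baseflow gives direct-runoff ordinates: 0.0, 36.0, 153.0, 215.0, 401.0, 348.0, 303.0, 263.0, 228.0, 0.0 m³/s.
The maximum is 401.0 m³/s, occurring at the reading for t = 1 h.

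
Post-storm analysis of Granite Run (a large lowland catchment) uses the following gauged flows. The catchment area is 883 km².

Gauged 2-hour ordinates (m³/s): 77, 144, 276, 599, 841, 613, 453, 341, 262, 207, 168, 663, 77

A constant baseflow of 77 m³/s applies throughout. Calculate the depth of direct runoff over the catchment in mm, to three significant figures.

Direct runoff: 0.0, 67.0, 199.0, 522.0, 764.0, 536.0, 376.0, 264.0, 185.0, 130.0, 91.0, 586.0, 0.0 m³/s; ΣQ_DR = 3720 m³/s.
V = ΣQ_DR · Δt = 3720 × 7200 s = 2.678 × 10^7 m³.
Over A = 883 km², depth = V / A = 30.3 mm.

d ≈ 30.3 mm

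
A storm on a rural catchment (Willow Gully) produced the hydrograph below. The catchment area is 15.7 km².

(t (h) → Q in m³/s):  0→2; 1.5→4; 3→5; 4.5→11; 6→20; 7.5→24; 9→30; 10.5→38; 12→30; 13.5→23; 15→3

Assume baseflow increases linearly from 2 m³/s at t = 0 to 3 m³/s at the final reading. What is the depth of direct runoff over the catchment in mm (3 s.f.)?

Direct runoff: 0.00, 1.90, 2.80, 8.70, 17.60, 21.50, 27.40, 35.30, 27.20, 20.10, 0.00 m³/s; ΣQ_DR = 162.5 m³/s.
V = ΣQ_DR · Δt = 162.5 × 5400 s = 8.775 × 10^5 m³.
Over A = 15.7 km², depth = V / A = 55.9 mm.

d ≈ 55.9 mm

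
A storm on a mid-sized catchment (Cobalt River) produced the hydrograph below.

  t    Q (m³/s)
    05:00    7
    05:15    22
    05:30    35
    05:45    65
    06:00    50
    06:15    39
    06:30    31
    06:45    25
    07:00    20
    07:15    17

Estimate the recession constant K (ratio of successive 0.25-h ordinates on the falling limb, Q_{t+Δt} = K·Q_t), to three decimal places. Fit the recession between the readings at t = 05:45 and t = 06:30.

K ≈ 0.781

Using the recession-limb readings at t = 05:45 and t = 06:30: Q falls from 65 to 31 m³/s over 3 intervals.
K = (Q₂/Q₁)^(1/3) = (31/65)^(1/3) = 0.781.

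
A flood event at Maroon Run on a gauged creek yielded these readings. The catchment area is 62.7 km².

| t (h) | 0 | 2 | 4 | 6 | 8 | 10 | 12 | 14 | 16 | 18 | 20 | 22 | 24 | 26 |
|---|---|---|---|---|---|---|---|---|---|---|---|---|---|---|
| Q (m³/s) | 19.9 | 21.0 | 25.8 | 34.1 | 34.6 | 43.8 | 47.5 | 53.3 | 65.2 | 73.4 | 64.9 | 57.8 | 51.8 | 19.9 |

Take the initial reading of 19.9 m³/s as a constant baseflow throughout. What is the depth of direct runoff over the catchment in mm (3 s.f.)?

d ≈ 38.4 mm

Direct runoff: 0.0, 1.1, 5.9, 14.2, 14.7, 23.9, 27.6, 33.4, 45.3, 53.5, 45.0, 37.9, 31.9, 0.0 m³/s; ΣQ_DR = 334.4 m³/s.
V = ΣQ_DR · Δt = 334.4 × 7200 s = 2.408 × 10^6 m³.
Over A = 62.7 km², depth = V / A = 38.4 mm.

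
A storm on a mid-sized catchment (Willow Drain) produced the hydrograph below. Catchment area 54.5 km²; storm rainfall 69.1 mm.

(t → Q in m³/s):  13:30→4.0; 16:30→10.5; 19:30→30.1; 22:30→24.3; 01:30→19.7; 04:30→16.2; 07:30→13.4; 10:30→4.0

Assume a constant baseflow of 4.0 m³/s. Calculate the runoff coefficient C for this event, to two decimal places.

C ≈ 0.26

ΣQ_DR = 90.20 m³/s; V = ΣQ_DR·Δt = 9.742 × 10^5 m³.
Runoff depth d = V / A = 17.87 mm.
C = d / P = 17.87 / 69.1 = 0.26.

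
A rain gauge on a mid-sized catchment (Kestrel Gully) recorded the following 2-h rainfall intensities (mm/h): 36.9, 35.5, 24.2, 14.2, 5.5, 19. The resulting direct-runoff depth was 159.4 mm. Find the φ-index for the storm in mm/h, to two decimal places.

φ ≈ 10.02 mm/h

Only the 5 blocks with intensity above φ contribute runoff: 36.9, 35.5, 24.2, 14.2, 19 mm/h.
Σ(I−φ)·Δt = d  ⇒  (36.9+35.5+24.2+14.2+19 − 5φ)·2 = 159.4
φ = (129.8 − 159.4/2) / 5 = 10.02 mm/h.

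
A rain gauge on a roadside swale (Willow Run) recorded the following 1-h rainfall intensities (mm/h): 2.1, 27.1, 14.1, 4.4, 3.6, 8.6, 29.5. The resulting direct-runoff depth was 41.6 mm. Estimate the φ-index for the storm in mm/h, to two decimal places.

Only the 3 blocks with intensity above φ contribute runoff: 27.1, 14.1, 29.5 mm/h.
Σ(I−φ)·Δt = d  ⇒  (27.1+14.1+29.5 − 3φ)·1 = 41.6
φ = (70.70 − 41.6/1) / 3 = 9.70 mm/h.

φ ≈ 9.70 mm/h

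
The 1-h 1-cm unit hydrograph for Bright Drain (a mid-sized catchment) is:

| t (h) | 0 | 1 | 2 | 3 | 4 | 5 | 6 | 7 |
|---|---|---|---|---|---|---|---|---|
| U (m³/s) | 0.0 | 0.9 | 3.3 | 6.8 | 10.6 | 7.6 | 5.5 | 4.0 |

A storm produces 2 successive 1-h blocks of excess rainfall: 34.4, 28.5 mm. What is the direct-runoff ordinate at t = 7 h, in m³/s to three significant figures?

Q ≈ 29.4 m³/s

By discrete convolution, Q_j = Σ (P_i / 10 mm) · U_{j−i}.
At t = 7 h (j=7): Q = (34.4/10)·4.0 + (28.5/10)·5.5 = 29.4 m³/s.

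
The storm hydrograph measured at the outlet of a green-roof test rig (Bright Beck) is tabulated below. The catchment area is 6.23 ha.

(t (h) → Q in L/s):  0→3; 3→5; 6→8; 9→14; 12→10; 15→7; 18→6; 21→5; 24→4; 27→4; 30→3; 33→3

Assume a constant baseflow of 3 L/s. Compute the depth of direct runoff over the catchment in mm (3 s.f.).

Direct runoff: 0.0, 2.0, 5.0, 11.0, 7.0, 4.0, 3.0, 2.0, 1.0, 1.0, 0.0, 0.0 L/s; ΣQ_DR = 36.00 L/s.
V = ΣQ_DR · Δt = 36.00 × 10800 s = 3.888 × 10^5 L.
Over A = 6.23 ha, depth = V / A = 6.24 mm.

d ≈ 6.24 mm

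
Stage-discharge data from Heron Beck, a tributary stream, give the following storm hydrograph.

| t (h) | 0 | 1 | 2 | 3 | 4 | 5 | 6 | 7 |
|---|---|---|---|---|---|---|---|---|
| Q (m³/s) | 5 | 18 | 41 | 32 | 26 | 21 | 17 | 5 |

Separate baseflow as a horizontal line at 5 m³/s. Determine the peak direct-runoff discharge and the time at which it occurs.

Subtracting baseflow gives direct-runoff ordinates: 0.0, 13.0, 36.0, 27.0, 21.0, 16.0, 12.0, 0.0 m³/s.
The maximum is 36.0 m³/s, occurring at the reading for t = 2 h.

Q_p = 36.0 m³/s at t = 2 h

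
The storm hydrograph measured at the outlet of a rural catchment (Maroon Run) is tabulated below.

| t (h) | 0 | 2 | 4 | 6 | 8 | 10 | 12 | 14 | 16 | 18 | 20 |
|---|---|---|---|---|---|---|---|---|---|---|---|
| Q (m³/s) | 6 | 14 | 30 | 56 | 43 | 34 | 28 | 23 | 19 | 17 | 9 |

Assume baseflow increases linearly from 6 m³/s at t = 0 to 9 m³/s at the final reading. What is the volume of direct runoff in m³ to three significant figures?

V ≈ 1.41 × 10^6 m³

Direct-runoff ordinates (Q − Q_b): 0.00, 7.70, 23.40, 49.10, 35.80, 26.50, 20.20, 14.90, 10.60, 8.30, 0.00 m³/s.
ΣQ_DR = 196.5 m³/s.
With Δt = 2 h = 7200 s, V = ΣQ_DR · Δt = 196.5 × 7200 = 1.41 × 10^6 m³.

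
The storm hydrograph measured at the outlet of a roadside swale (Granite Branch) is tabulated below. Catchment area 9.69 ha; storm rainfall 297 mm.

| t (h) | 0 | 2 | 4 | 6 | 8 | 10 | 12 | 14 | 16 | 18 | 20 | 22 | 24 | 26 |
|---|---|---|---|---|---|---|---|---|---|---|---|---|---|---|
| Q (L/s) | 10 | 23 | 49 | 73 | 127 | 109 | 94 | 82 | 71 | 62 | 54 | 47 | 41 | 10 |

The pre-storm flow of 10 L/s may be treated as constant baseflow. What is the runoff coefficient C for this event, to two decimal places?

C ≈ 0.18

ΣQ_DR = 712.0 L/s; V = ΣQ_DR·Δt = 5.126 × 10^6 L.
Runoff depth d = V / A = 52.90 mm.
C = d / P = 52.90 / 297 = 0.18.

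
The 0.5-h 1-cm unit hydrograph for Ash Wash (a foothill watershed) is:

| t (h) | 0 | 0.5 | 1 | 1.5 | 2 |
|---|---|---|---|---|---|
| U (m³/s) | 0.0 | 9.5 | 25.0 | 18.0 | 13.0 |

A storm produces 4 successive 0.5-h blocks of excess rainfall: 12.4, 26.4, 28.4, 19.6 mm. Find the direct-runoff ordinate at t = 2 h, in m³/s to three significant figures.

Q ≈ 153 m³/s

By discrete convolution, Q_j = Σ (P_i / 10 mm) · U_{j−i}.
At t = 2 h (j=4): Q = (12.4/10)·13.0 + (26.4/10)·18.0 + (28.4/10)·25.0 + (19.6/10)·9.5 = 153 m³/s.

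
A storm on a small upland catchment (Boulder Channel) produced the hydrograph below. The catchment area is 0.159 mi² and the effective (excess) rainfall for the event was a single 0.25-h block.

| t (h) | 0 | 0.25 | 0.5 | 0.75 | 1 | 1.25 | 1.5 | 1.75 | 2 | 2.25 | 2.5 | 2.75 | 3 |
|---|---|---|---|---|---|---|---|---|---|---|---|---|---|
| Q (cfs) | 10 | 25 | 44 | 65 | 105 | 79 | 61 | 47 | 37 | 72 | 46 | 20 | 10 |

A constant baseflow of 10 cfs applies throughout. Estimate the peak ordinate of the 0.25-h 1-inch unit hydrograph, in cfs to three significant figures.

Direct runoff: 0.0, 15.0, 34.0, 55.0, 95.0, 69.0, 51.0, 37.0, 27.0, 62.0, 36.0, 10.0, 0.0 cfs; ΣQ_DR = 491.0 cfs, peak = 95.0 cfs.
Runoff depth d = ΣQ_DR·Δt / A = 491.0 × 900 / (0.159 mi²) = 1.196 in.
The 1-inch UH is the DRH scaled by (1 in)/d, so U_p = 95.0 × 1/1.196 = 79.4 cfs.

U_p ≈ 79.4 cfs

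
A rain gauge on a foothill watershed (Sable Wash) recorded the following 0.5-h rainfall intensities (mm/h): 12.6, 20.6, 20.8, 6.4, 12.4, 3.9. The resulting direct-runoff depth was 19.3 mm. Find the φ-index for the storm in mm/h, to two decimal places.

Only the 4 blocks with intensity above φ contribute runoff: 12.6, 20.6, 20.8, 12.4 mm/h.
Σ(I−φ)·Δt = d  ⇒  (12.6+20.6+20.8+12.4 − 4φ)·0.5 = 19.3
φ = (66.40 − 19.3/0.5) / 4 = 6.95 mm/h.

φ ≈ 6.95 mm/h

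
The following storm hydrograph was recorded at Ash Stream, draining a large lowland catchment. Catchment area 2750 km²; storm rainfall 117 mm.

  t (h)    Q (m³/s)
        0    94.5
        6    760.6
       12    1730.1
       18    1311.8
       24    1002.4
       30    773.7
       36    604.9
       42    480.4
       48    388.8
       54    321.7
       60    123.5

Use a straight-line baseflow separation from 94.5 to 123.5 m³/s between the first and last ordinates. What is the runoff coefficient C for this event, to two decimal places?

ΣQ_DR = 6393 m³/s; V = ΣQ_DR·Δt = 1.381 × 10^8 m³.
Runoff depth d = V / A = 50.22 mm.
C = d / P = 50.22 / 117 = 0.43.

C ≈ 0.43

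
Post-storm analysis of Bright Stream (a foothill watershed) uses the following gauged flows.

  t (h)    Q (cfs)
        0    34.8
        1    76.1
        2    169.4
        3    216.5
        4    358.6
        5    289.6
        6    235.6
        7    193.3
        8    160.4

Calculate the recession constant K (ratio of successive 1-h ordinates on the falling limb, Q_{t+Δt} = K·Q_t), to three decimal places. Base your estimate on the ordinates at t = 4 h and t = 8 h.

K ≈ 0.818

Using the recession-limb readings at t = 4 h and t = 8 h: Q falls from 358.6 to 160.4 cfs over 4 intervals.
K = (Q₂/Q₁)^(1/4) = (160.4/358.6)^(1/4) = 0.818.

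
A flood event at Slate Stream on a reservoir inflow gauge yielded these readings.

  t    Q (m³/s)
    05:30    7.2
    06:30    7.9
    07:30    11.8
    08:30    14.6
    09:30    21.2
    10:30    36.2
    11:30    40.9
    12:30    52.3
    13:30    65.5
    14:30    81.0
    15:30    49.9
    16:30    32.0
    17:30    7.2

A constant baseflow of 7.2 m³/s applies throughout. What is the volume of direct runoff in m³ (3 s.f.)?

V ≈ 1.20 × 10^6 m³

Direct-runoff ordinates (Q − Q_b): 0.0, 0.7, 4.6, 7.4, 14.0, 29.0, 33.7, 45.1, 58.3, 73.8, 42.7, 24.8, 0.0 m³/s.
ΣQ_DR = 334.1 m³/s.
With Δt = 1 h = 3600 s, V = ΣQ_DR · Δt = 334.1 × 3600 = 1.20 × 10^6 m³.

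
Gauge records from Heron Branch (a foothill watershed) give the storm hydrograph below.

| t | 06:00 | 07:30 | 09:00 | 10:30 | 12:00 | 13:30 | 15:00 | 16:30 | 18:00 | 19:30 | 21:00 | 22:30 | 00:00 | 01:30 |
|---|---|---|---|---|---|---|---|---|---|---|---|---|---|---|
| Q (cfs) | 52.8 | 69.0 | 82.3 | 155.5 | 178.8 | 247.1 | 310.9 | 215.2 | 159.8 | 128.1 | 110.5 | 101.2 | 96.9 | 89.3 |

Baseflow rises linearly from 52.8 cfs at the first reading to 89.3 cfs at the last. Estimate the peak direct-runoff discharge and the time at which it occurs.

Q_p = 241.25 cfs at t = 15:00

Subtracting baseflow gives direct-runoff ordinates: 0.00, 13.39, 23.88, 94.28, 114.77, 180.26, 241.25, 142.75, 84.54, 50.03, 29.62, 17.52, 10.41, 0.00 cfs.
The maximum is 241.25 cfs, occurring at the reading for t = 15:00.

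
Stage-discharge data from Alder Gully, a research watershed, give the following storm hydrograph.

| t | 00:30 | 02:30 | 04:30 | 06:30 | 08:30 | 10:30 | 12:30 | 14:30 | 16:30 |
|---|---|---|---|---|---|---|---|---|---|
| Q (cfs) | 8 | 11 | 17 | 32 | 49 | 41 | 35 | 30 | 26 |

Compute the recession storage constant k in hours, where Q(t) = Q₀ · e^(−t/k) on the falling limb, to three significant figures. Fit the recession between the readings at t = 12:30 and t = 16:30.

On the falling limb, Q drops from 35 to 26 cfs between t = 12:30 and t = 16:30 (Δt = 4 h).
k = −Δt / ln(Q₂/Q₁) = −4 / ln(26/35) = 13.5 h.

k ≈ 13.5 h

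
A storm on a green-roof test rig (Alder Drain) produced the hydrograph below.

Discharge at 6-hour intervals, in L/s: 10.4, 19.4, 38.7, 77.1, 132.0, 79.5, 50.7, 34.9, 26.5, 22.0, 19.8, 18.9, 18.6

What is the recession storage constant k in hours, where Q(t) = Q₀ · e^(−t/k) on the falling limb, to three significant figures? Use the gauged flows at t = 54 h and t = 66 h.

k ≈ 79.0 h

On the falling limb, Q drops from 22.0 to 18.9 L/s between t = 54 h and t = 66 h (Δt = 12 h).
k = −Δt / ln(Q₂/Q₁) = −12 / ln(18.9/22.0) = 79.0 h.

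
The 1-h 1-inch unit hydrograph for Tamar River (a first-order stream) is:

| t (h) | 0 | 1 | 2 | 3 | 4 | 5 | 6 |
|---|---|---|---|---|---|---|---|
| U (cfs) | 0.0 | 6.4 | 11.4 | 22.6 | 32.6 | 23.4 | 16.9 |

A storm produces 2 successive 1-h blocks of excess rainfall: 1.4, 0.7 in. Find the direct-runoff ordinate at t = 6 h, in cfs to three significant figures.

By discrete convolution, Q_j = Σ (P_i / 1 in) · U_{j−i}.
At t = 6 h (j=6): Q = (1.4/1)·16.9 + (0.7/1)·23.4 = 40.0 cfs.

Q ≈ 40.0 cfs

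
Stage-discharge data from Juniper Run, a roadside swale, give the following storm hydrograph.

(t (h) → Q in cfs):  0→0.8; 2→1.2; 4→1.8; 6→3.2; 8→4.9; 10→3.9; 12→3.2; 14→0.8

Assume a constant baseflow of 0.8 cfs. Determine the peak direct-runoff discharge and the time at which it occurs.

Q_p = 4.1 cfs at t = 8 h

Subtracting baseflow gives direct-runoff ordinates: 0.0, 0.4, 1.0, 2.4, 4.1, 3.1, 2.4, 0.0 cfs.
The maximum is 4.1 cfs, occurring at the reading for t = 8 h.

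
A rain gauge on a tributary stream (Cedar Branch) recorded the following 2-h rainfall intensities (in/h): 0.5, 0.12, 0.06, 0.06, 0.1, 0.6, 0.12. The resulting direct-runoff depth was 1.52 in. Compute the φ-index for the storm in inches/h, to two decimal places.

Only the 2 blocks with intensity above φ contribute runoff: 0.5, 0.6 in/h.
Σ(I−φ)·Δt = d  ⇒  (0.5+0.6 − 2φ)·2 = 1.52
φ = (1.100 − 1.52/2) / 2 = 0.17 in/h.

φ ≈ 0.17 in/h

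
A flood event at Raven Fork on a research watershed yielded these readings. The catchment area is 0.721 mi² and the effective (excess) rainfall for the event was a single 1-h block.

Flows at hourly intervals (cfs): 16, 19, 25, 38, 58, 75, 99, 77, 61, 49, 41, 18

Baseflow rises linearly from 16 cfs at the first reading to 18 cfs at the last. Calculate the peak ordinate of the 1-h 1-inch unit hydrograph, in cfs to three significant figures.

Direct runoff: 0.00, 2.82, 8.64, 21.45, 41.27, 58.09, 81.91, 59.73, 43.55, 31.36, 23.18, 0.00 cfs; ΣQ_DR = 372.0 cfs, peak = 81.91 cfs.
Runoff depth d = ΣQ_DR·Δt / A = 372.0 × 3600 / (0.721 mi²) = 0.7995 in.
The 1-inch UH is the DRH scaled by (1 in)/d, so U_p = 81.91 × 1/0.7995 = 102 cfs.

U_p ≈ 102 cfs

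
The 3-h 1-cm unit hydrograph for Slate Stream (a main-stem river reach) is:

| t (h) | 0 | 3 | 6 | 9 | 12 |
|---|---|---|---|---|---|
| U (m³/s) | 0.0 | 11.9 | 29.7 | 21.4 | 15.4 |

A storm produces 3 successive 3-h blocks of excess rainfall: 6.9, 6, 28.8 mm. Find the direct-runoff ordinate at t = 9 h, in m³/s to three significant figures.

Q ≈ 66.9 m³/s

By discrete convolution, Q_j = Σ (P_i / 10 mm) · U_{j−i}.
At t = 9 h (j=3): Q = (6.9/10)·21.4 + (6/10)·29.7 + (28.8/10)·11.9 = 66.9 m³/s.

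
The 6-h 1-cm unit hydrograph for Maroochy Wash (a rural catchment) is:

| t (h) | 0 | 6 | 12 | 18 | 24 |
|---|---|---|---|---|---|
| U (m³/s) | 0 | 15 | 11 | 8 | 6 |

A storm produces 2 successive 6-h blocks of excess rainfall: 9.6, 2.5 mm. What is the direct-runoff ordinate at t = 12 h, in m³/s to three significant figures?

Q ≈ 14.3 m³/s

By discrete convolution, Q_j = Σ (P_i / 10 mm) · U_{j−i}.
At t = 12 h (j=2): Q = (9.6/10)·11 + (2.5/10)·15 = 14.3 m³/s.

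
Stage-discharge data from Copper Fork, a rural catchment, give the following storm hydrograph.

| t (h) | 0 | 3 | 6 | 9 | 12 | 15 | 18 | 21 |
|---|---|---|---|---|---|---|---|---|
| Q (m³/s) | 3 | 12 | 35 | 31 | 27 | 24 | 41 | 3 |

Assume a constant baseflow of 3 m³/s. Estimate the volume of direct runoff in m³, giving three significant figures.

V ≈ 1.64 × 10^6 m³

Direct-runoff ordinates (Q − Q_b): 0.0, 9.0, 32.0, 28.0, 24.0, 21.0, 38.0, 0.0 m³/s.
ΣQ_DR = 152.0 m³/s.
With Δt = 3 h = 10800 s, V = ΣQ_DR · Δt = 152.0 × 10800 = 1.64 × 10^6 m³.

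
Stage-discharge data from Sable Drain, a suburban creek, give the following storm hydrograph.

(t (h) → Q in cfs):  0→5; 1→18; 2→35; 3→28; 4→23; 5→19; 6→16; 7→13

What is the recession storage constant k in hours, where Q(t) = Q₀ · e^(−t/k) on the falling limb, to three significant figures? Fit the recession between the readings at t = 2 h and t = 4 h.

On the falling limb, Q drops from 35 to 23 cfs between t = 2 h and t = 4 h (Δt = 2 h).
k = −Δt / ln(Q₂/Q₁) = −2 / ln(23/35) = 4.76 h.

k ≈ 4.76 h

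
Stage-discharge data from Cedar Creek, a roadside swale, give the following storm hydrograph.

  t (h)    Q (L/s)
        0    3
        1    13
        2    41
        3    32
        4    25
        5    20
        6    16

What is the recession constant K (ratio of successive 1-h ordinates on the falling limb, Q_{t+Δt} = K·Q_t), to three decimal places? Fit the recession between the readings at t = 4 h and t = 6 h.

K ≈ 0.800

Using the recession-limb readings at t = 4 h and t = 6 h: Q falls from 25 to 16 L/s over 2 intervals.
K = (Q₂/Q₁)^(1/2) = (16/25)^(1/2) = 0.800.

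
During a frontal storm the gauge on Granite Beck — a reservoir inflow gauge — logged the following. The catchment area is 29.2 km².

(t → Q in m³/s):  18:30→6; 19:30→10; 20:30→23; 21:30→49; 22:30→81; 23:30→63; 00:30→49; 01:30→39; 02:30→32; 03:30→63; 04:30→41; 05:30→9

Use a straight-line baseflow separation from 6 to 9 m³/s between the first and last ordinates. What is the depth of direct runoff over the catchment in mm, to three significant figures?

d ≈ 46.2 mm

Direct runoff: 0.00, 3.73, 16.45, 42.18, 73.91, 55.64, 41.36, 31.09, 23.82, 54.55, 32.27, 0.00 m³/s; ΣQ_DR = 375.0 m³/s.
V = ΣQ_DR · Δt = 375.0 × 3600 s = 1.350 × 10^6 m³.
Over A = 29.2 km², depth = V / A = 46.2 mm.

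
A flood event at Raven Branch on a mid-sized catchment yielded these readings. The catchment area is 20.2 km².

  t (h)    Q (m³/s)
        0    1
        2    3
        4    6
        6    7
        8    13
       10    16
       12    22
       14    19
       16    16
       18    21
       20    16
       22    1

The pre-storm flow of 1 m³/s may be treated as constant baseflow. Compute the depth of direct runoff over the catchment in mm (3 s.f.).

d ≈ 46.0 mm

Direct runoff: 0.0, 2.0, 5.0, 6.0, 12.0, 15.0, 21.0, 18.0, 15.0, 20.0, 15.0, 0.0 m³/s; ΣQ_DR = 129.0 m³/s.
V = ΣQ_DR · Δt = 129.0 × 7200 s = 9.288 × 10^5 m³.
Over A = 20.2 km², depth = V / A = 46.0 mm.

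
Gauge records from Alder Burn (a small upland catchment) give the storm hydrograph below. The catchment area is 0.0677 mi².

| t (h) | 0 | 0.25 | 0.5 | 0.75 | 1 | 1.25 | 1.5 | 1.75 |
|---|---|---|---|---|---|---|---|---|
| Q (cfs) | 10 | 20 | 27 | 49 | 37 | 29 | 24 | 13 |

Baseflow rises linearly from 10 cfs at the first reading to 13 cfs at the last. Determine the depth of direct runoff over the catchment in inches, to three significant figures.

Direct runoff: 0.00, 9.57, 16.14, 37.71, 25.29, 16.86, 11.43, 0.00 cfs; ΣQ_DR = 117.0 cfs.
V = ΣQ_DR · Δt = 117.0 × 900 s = 1.053 × 10^5 ft³.
Over A = 0.0677 mi², depth = V / A = 0.670 in.

d ≈ 0.670 in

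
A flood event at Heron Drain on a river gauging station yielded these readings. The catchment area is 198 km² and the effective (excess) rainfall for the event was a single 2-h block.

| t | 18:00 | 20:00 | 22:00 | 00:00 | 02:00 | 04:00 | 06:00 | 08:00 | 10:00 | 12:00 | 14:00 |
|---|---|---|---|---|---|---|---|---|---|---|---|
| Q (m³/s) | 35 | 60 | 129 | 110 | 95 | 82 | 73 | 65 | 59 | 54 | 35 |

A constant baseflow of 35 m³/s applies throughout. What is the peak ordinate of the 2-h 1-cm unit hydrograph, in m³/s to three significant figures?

U_p ≈ 62.7 m³/s

Direct runoff: 0.0, 25.0, 94.0, 75.0, 60.0, 47.0, 38.0, 30.0, 24.0, 19.0, 0.0 m³/s; ΣQ_DR = 412.0 m³/s, peak = 94.0 m³/s.
Runoff depth d = ΣQ_DR·Δt / A = 412.0 × 7200 / (198 km²) = 14.98 mm.
The 1-cm UH is the DRH scaled by (10 mm)/d, so U_p = 94.0 × 10/14.98 = 62.7 m³/s.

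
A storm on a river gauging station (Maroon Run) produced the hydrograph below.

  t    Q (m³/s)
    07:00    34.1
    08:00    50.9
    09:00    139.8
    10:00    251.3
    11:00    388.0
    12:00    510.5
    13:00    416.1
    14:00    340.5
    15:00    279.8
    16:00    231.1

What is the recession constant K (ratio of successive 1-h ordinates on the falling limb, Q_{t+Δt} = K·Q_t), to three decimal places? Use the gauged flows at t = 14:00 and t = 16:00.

K ≈ 0.824

Using the recession-limb readings at t = 14:00 and t = 16:00: Q falls from 340.5 to 231.1 m³/s over 2 intervals.
K = (Q₂/Q₁)^(1/2) = (231.1/340.5)^(1/2) = 0.824.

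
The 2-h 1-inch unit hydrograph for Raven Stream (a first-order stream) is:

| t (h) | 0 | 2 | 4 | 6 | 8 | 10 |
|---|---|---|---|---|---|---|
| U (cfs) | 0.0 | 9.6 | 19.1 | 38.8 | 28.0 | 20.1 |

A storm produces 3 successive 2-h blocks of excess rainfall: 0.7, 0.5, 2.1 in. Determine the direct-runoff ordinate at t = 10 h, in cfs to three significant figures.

By discrete convolution, Q_j = Σ (P_i / 1 in) · U_{j−i}.
At t = 10 h (j=5): Q = (0.7/1)·20.1 + (0.5/1)·28.0 + (2.1/1)·38.8 = 110 cfs.

Q ≈ 110 cfs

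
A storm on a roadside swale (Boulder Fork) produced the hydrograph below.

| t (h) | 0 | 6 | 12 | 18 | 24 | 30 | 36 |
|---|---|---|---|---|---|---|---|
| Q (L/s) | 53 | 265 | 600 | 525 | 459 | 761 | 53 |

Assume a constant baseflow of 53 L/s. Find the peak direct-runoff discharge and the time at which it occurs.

Subtracting baseflow gives direct-runoff ordinates: 0.0, 212.0, 547.0, 472.0, 406.0, 708.0, 0.0 L/s.
The maximum is 708.0 L/s, occurring at the reading for t = 30 h.

Q_p = 708.0 L/s at t = 30 h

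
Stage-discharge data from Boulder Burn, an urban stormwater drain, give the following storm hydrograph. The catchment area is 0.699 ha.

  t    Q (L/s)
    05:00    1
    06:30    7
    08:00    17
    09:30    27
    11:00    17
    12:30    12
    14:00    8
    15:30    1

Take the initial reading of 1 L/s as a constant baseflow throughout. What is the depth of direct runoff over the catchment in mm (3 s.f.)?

d ≈ 63.3 mm

Direct runoff: 0.0, 6.0, 16.0, 26.0, 16.0, 11.0, 7.0, 0.0 L/s; ΣQ_DR = 82.00 L/s.
V = ΣQ_DR · Δt = 82.00 × 5400 s = 4.428 × 10^5 L.
Over A = 0.699 ha, depth = V / A = 63.3 mm.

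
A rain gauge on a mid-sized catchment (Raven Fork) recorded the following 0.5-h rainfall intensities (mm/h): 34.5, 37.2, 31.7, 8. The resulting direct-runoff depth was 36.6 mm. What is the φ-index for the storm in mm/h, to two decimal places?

φ ≈ 10.07 mm/h

Only the 3 blocks with intensity above φ contribute runoff: 34.5, 37.2, 31.7 mm/h.
Σ(I−φ)·Δt = d  ⇒  (34.5+37.2+31.7 − 3φ)·0.5 = 36.6
φ = (103.4 − 36.6/0.5) / 3 = 10.07 mm/h.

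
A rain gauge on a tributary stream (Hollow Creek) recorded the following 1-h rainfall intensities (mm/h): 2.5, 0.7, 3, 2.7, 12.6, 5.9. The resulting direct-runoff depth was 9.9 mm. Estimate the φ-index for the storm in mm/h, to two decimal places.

Only the 2 blocks with intensity above φ contribute runoff: 12.6, 5.9 mm/h.
Σ(I−φ)·Δt = d  ⇒  (12.6+5.9 − 2φ)·1 = 9.9
φ = (18.50 − 9.9/1) / 2 = 4.30 mm/h.

φ ≈ 4.30 mm/h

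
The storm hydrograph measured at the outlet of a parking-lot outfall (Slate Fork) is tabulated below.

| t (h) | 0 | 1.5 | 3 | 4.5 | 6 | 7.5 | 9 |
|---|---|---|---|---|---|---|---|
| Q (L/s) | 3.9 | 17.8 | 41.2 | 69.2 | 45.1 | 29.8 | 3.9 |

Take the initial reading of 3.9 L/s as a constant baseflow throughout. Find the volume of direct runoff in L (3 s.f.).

V ≈ 9.91 × 10^5 L

Direct-runoff ordinates (Q − Q_b): 0.0, 13.9, 37.3, 65.3, 41.2, 25.9, 0.0 L/s.
ΣQ_DR = 183.6 L/s.
With Δt = 1.5 h = 5400 s, V = ΣQ_DR · Δt = 183.6 × 5400 = 9.91 × 10^5 L.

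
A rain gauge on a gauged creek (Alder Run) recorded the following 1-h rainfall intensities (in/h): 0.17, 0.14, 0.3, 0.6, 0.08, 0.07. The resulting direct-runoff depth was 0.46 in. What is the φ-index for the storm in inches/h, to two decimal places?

φ ≈ 0.22 in/h

Only the 2 blocks with intensity above φ contribute runoff: 0.3, 0.6 in/h.
Σ(I−φ)·Δt = d  ⇒  (0.3+0.6 − 2φ)·1 = 0.46
φ = (0.9000 − 0.46/1) / 2 = 0.22 in/h.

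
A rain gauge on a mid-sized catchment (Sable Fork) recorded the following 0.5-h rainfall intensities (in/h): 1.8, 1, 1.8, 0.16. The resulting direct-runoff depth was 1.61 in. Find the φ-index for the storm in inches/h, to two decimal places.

Only the 3 blocks with intensity above φ contribute runoff: 1.8, 1, 1.8 in/h.
Σ(I−φ)·Δt = d  ⇒  (1.8+1+1.8 − 3φ)·0.5 = 1.61
φ = (4.600 − 1.61/0.5) / 3 = 0.46 in/h.

φ ≈ 0.46 in/h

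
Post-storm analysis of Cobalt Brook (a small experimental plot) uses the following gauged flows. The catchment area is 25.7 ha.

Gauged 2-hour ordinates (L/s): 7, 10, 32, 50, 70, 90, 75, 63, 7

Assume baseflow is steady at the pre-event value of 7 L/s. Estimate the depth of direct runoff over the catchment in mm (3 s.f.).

d ≈ 9.55 mm

Direct runoff: 0.0, 3.0, 25.0, 43.0, 63.0, 83.0, 68.0, 56.0, 0.0 L/s; ΣQ_DR = 341.0 L/s.
V = ΣQ_DR · Δt = 341.0 × 7200 s = 2.455 × 10^6 L.
Over A = 25.7 ha, depth = V / A = 9.55 mm.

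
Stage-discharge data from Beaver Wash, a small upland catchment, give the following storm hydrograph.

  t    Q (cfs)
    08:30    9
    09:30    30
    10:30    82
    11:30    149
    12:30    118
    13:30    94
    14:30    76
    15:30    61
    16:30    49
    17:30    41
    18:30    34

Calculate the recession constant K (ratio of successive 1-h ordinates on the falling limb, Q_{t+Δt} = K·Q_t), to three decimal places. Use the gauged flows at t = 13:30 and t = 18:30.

K ≈ 0.816

Using the recession-limb readings at t = 13:30 and t = 18:30: Q falls from 94 to 34 cfs over 5 intervals.
K = (Q₂/Q₁)^(1/5) = (34/94)^(1/5) = 0.816.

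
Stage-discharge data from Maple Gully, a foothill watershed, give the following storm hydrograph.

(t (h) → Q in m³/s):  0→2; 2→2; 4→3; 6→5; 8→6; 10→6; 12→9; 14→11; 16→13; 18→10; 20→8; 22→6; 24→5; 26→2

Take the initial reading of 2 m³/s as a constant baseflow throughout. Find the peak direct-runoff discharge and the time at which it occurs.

Q_p = 11.0 m³/s at t = 16 h

Subtracting baseflow gives direct-runoff ordinates: 0.0, 0.0, 1.0, 3.0, 4.0, 4.0, 7.0, 9.0, 11.0, 8.0, 6.0, 4.0, 3.0, 0.0 m³/s.
The maximum is 11.0 m³/s, occurring at the reading for t = 16 h.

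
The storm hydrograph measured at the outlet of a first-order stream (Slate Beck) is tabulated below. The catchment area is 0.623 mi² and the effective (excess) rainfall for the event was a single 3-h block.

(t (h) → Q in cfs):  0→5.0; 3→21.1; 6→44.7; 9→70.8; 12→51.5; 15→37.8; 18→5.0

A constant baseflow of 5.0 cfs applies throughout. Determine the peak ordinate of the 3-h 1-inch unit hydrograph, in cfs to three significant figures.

Direct runoff: 0.0, 16.1, 39.7, 65.8, 46.5, 32.8, 0.0 cfs; ΣQ_DR = 200.9 cfs, peak = 65.8 cfs.
Runoff depth d = ΣQ_DR·Δt / A = 200.9 × 10800 / (0.623 mi²) = 1.499 in.
The 1-inch UH is the DRH scaled by (1 in)/d, so U_p = 65.8 × 1/1.499 = 43.9 cfs.

U_p ≈ 43.9 cfs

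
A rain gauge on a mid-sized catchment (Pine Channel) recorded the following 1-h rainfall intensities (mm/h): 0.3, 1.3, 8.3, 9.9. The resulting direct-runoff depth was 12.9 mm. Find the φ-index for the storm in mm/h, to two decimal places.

φ ≈ 2.65 mm/h

Only the 2 blocks with intensity above φ contribute runoff: 8.3, 9.9 mm/h.
Σ(I−φ)·Δt = d  ⇒  (8.3+9.9 − 2φ)·1 = 12.9
φ = (18.20 − 12.9/1) / 2 = 2.65 mm/h.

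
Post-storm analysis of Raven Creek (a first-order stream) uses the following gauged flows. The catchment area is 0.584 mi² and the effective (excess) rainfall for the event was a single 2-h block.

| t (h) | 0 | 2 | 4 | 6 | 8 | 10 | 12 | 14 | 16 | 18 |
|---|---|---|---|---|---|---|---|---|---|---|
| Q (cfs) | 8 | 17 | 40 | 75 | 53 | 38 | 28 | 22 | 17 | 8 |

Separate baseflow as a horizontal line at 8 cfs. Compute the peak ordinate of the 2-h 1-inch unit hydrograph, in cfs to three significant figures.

Direct runoff: 0.0, 9.0, 32.0, 67.0, 45.0, 30.0, 20.0, 14.0, 9.0, 0.0 cfs; ΣQ_DR = 226.0 cfs, peak = 67.0 cfs.
Runoff depth d = ΣQ_DR·Δt / A = 226.0 × 7200 / (0.584 mi²) = 1.199 in.
The 1-inch UH is the DRH scaled by (1 in)/d, so U_p = 67.0 × 1/1.199 = 55.9 cfs.

U_p ≈ 55.9 cfs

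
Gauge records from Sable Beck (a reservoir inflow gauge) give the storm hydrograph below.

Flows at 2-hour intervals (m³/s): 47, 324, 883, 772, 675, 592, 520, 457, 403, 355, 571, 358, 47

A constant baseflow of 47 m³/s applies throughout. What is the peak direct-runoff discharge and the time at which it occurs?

Subtracting baseflow gives direct-runoff ordinates: 0.0, 277.0, 836.0, 725.0, 628.0, 545.0, 473.0, 410.0, 356.0, 308.0, 524.0, 311.0, 0.0 m³/s.
The maximum is 836.0 m³/s, occurring at the reading for t = 4 h.

Q_p = 836.0 m³/s at t = 4 h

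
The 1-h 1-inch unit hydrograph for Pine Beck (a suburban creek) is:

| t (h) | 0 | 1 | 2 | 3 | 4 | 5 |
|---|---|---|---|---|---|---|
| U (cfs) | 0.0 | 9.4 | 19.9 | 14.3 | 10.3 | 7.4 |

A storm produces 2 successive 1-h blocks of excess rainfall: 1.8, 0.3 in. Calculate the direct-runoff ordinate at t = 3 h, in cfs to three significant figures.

Q ≈ 31.7 cfs

By discrete convolution, Q_j = Σ (P_i / 1 in) · U_{j−i}.
At t = 3 h (j=3): Q = (1.8/1)·14.3 + (0.3/1)·19.9 = 31.7 cfs.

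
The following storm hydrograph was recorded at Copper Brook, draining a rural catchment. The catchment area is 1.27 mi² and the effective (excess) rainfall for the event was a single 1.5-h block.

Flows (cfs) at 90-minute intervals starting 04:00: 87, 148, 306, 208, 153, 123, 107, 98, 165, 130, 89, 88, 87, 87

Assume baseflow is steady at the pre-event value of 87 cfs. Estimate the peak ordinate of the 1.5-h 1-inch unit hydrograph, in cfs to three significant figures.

U_p ≈ 182 cfs

Direct runoff: 0.0, 61.0, 219.0, 121.0, 66.0, 36.0, 20.0, 11.0, 78.0, 43.0, 2.0, 1.0, 0.0, 0.0 cfs; ΣQ_DR = 658.0 cfs, peak = 219.0 cfs.
Runoff depth d = ΣQ_DR·Δt / A = 658.0 × 5400 / (1.27 mi²) = 1.204 in.
The 1-inch UH is the DRH scaled by (1 in)/d, so U_p = 219.0 × 1/1.204 = 182 cfs.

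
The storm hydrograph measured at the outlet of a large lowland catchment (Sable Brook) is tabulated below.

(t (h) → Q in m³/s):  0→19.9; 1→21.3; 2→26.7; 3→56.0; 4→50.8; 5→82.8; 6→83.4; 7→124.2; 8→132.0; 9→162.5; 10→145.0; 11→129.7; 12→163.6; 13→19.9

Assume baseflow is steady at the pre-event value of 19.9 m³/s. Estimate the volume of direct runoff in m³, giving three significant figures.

Direct-runoff ordinates (Q − Q_b): 0.0, 1.4, 6.8, 36.1, 30.9, 62.9, 63.5, 104.3, 112.1, 142.6, 125.1, 109.8, 143.7, 0.0 m³/s.
ΣQ_DR = 939.2 m³/s.
With Δt = 1 h = 3600 s, V = ΣQ_DR · Δt = 939.2 × 3600 = 3.38 × 10^6 m³.

V ≈ 3.38 × 10^6 m³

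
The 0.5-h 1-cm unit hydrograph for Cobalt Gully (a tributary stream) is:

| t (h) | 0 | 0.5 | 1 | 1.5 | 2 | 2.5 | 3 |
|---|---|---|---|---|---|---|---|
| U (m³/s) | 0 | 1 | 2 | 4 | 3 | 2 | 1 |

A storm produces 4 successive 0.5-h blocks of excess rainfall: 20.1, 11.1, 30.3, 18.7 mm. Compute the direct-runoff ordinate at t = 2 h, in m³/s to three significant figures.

Q ≈ 18.4 m³/s

By discrete convolution, Q_j = Σ (P_i / 10 mm) · U_{j−i}.
At t = 2 h (j=4): Q = (20.1/10)·3 + (11.1/10)·4 + (30.3/10)·2 + (18.7/10)·1 = 18.4 m³/s.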